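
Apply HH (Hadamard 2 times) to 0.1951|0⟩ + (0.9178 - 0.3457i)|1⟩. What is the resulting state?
0.1951|0⟩ + (0.9178 - 0.3457i)|1⟩

H² = I, so an even number of Hadamards cancels: H^2 = I and the state is unchanged.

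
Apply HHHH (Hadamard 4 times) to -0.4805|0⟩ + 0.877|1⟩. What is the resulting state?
-0.4805|0⟩ + 0.877|1⟩

H² = I, so an even number of Hadamards cancels: H^4 = I and the state is unchanged.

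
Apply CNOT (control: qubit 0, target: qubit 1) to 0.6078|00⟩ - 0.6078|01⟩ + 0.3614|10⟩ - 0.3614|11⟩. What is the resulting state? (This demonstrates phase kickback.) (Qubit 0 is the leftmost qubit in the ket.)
0.6078|00⟩ - 0.6078|01⟩ - 0.3614|10⟩ + 0.3614|11⟩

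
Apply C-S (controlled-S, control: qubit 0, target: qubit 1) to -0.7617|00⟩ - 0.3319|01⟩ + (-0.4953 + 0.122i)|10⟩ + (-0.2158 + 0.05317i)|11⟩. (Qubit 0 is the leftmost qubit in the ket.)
-0.7617|00⟩ - 0.3319|01⟩ + (-0.4953 + 0.122i)|10⟩ + (-0.05317 - 0.2158i)|11⟩

C-S leaves the control-|0⟩ kets |00⟩, |01⟩ unchanged and applies S to qubit 1 on the control-|1⟩ pair (|10⟩, |11⟩).
S = [[1, 0], [0, i]].
With a = amp(|10⟩) = (-0.4953 + 0.122i) and b = amp(|11⟩) = (-0.2158 + 0.05317i):
new amp(|10⟩) = (1)·a = (-0.4953 + 0.122i)
new amp(|11⟩) = (i)·b = (-0.05317 - 0.2158i)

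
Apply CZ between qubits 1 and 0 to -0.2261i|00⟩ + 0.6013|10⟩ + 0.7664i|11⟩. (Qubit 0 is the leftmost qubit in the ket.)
-0.2261i|00⟩ + 0.6013|10⟩ - 0.7664i|11⟩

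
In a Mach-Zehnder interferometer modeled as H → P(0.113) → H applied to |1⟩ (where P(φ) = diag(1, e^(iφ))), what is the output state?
(0.003189 - 0.05638i)|0⟩ + (0.9968 + 0.05638i)|1⟩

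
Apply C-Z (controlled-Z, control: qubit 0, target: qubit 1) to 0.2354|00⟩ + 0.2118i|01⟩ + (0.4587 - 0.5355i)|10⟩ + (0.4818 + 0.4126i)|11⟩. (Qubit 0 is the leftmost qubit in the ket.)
0.2354|00⟩ + 0.2118i|01⟩ + (0.4587 - 0.5355i)|10⟩ + (-0.4818 - 0.4126i)|11⟩

C-Z leaves the control-|0⟩ kets |00⟩, |01⟩ unchanged and applies Z to qubit 1 on the control-|1⟩ pair (|10⟩, |11⟩).
Z = [[1, 0], [0, -1]].
With a = amp(|10⟩) = (0.4587 - 0.5355i) and b = amp(|11⟩) = (0.4818 + 0.4126i):
new amp(|10⟩) = (1)·a = (0.4587 - 0.5355i)
new amp(|11⟩) = (-1)·b = (-0.4818 - 0.4126i)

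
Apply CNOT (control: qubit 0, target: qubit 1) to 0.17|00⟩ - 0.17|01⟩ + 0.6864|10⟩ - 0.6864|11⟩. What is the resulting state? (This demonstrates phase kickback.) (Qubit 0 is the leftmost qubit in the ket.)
0.17|00⟩ - 0.17|01⟩ - 0.6864|10⟩ + 0.6864|11⟩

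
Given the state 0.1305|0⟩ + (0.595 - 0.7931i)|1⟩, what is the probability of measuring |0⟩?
0.01703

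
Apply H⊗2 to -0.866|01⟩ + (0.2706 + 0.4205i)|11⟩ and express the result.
(-0.2977 + 0.2103i)|00⟩ + (0.2977 - 0.2103i)|01⟩ + (-0.5683 - 0.2103i)|10⟩ + (0.5683 + 0.2103i)|11⟩

H⊗2 gives amp(|y⟩) = (1/2) Σ_x (−1)^(x·y) amp(|x⟩), where x·y is the number of positions in which both x and y have a 1.
|00⟩: (-0.866 + (0.2706 + 0.4205i))/2 = (-0.2977 + 0.2103i)
|01⟩: (0.866 - (0.2706 + 0.4205i))/2 = (0.2977 - 0.2103i)
|10⟩: (-0.866 - (0.2706 + 0.4205i))/2 = (-0.5683 - 0.2103i)
|11⟩: (0.866 + (0.2706 + 0.4205i))/2 = (0.5683 + 0.2103i)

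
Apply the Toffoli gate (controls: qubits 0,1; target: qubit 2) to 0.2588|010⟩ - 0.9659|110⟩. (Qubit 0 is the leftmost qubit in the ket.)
0.2588|010⟩ - 0.9659|111⟩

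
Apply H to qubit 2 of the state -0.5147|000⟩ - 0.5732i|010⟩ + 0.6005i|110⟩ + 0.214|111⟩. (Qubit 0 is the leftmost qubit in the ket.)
-0.3639|000⟩ - 0.3639|001⟩ - 0.4053i|010⟩ - 0.4053i|011⟩ + (0.1513 + 0.4246i)|110⟩ + (-0.1513 + 0.4246i)|111⟩

H on qubit 2 mixes each pair of kets that differ only in qubit 2: amplitudes (a, b) of (|…0…⟩, |…1…⟩) become ((a + b)/√2, (a − b)/√2). Kets absent from the input have amplitude 0.
(|000⟩, |001⟩): (a, b) = (-0.5147, 0) → (-0.3639, -0.3639)
(|010⟩, |011⟩): (a, b) = (-0.5732i, 0) → (-0.4053i, -0.4053i)
(|110⟩, |111⟩): (a, b) = (0.6005i, 0.214) → ((0.1513 + 0.4246i), (-0.1513 + 0.4246i))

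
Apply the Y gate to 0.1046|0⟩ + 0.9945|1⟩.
-0.9945i|0⟩ + 0.1046i|1⟩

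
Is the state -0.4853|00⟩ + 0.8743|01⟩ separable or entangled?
Separable

Writing the state as a|00⟩ + b|01⟩ + c|10⟩ + d|11⟩, it is a product state iff ad − bc = 0.
Here (a, b, c, d) = (-0.4853, 0.8743, 0, 0): ad − bc = (-0.4853)(0) − (0.8743)(0) = 0, so the state is separable.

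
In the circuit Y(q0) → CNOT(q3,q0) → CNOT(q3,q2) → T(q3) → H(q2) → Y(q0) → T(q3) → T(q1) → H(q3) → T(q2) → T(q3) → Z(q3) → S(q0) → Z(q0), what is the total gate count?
14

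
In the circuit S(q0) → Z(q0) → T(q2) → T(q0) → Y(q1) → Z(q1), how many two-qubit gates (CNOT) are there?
0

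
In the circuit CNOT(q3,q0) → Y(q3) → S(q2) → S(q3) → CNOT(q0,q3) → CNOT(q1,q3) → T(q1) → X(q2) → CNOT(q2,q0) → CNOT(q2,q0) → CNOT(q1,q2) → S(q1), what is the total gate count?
12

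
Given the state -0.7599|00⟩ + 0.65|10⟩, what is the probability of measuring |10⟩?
0.4225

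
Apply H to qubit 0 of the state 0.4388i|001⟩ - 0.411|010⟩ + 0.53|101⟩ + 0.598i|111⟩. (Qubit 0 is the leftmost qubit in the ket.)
(0.3748 + 0.3103i)|001⟩ - 0.2906|010⟩ + 0.4228i|011⟩ + (-0.3748 + 0.3103i)|101⟩ - 0.2906|110⟩ - 0.4228i|111⟩

H on qubit 0 mixes each pair of kets that differ only in qubit 0: amplitudes (a, b) of (|…0…⟩, |…1…⟩) become ((a + b)/√2, (a − b)/√2). Kets absent from the input have amplitude 0.
(|001⟩, |101⟩): (a, b) = (0.4388i, 0.53) → ((0.3748 + 0.3103i), (-0.3748 + 0.3103i))
(|010⟩, |110⟩): (a, b) = (-0.411, 0) → (-0.2906, -0.2906)
(|011⟩, |111⟩): (a, b) = (0, 0.598i) → (0.4228i, -0.4228i)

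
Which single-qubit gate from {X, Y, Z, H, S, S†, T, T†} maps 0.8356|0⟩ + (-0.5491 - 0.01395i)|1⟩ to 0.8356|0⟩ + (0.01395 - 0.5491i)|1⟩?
S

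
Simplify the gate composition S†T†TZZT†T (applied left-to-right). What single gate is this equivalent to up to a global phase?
S†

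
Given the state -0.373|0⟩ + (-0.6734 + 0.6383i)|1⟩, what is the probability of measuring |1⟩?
0.8609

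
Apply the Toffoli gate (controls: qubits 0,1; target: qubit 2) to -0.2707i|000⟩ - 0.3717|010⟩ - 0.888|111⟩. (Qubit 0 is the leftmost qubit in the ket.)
-0.2707i|000⟩ - 0.3717|010⟩ - 0.888|110⟩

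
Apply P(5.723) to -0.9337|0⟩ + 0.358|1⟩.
-0.9337|0⟩ + (0.3033 - 0.1902i)|1⟩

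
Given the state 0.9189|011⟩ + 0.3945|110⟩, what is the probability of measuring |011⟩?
0.8444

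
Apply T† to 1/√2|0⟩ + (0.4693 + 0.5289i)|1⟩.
1/√2|0⟩ + (0.7058 + 0.04214i)|1⟩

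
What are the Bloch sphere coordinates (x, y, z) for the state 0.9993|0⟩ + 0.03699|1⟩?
(0.07393, 0, 0.9972)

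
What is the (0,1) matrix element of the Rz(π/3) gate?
0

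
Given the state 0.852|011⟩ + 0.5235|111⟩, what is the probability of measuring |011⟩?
0.7259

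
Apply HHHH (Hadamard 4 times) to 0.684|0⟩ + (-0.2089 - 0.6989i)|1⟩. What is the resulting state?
0.684|0⟩ + (-0.2089 - 0.6989i)|1⟩

H² = I, so an even number of Hadamards cancels: H^4 = I and the state is unchanged.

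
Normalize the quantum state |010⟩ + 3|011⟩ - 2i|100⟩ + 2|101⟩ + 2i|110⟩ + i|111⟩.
0.2085|010⟩ + 0.6255|011⟩ - 0.417i|100⟩ + 0.417|101⟩ + 0.417i|110⟩ + 0.2085i|111⟩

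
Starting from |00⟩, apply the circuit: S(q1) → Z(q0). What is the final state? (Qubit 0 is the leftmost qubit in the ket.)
|00⟩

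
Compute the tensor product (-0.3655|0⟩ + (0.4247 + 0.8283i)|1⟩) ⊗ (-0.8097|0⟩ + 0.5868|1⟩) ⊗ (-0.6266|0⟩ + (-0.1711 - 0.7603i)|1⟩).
-0.1854|000⟩ + (-0.05064 - 0.225i)|001⟩ + 0.1344|010⟩ + (0.0367 + 0.1631i)|011⟩ + (0.2155 + 0.4202i)|100⟩ + (-0.4511 + 0.3762i)|101⟩ + (-0.1562 - 0.3046i)|110⟩ + (0.3269 - 0.2726i)|111⟩

amp(|b₁b₂…⟩) = product of the factor amplitudes for bits b₁, b₂, …; only kets whose every factor amplitude is nonzero survive.
|000⟩: (-0.3655)(-0.8097)(-0.6266) = -0.1854
|001⟩: (-0.3655)(-0.8097)(-0.1711 - 0.7603i) = (-0.05064 - 0.225i)
|010⟩: (-0.3655)(0.5868)(-0.6266) = 0.1344
|011⟩: (-0.3655)(0.5868)(-0.1711 - 0.7603i) = (0.0367 + 0.1631i)
|100⟩: (0.4247 + 0.8283i)(-0.8097)(-0.6266) = (0.2155 + 0.4202i)
|101⟩: (0.4247 + 0.8283i)(-0.8097)(-0.1711 - 0.7603i) = (-0.4511 + 0.3762i)
|110⟩: (0.4247 + 0.8283i)(0.5868)(-0.6266) = (-0.1562 - 0.3046i)
|111⟩: (0.4247 + 0.8283i)(0.5868)(-0.1711 - 0.7603i) = (0.3269 - 0.2726i)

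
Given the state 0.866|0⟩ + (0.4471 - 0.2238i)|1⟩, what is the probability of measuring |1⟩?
0.25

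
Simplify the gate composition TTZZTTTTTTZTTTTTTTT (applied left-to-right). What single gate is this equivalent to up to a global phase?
Z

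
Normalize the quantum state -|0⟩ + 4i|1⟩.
-0.2425|0⟩ + 0.9701i|1⟩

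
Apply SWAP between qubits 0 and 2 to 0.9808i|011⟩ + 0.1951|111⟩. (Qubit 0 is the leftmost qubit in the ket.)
0.9808i|110⟩ + 0.1951|111⟩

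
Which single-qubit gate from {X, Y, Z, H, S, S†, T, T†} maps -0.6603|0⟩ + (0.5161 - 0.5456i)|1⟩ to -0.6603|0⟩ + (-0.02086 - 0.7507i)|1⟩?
T†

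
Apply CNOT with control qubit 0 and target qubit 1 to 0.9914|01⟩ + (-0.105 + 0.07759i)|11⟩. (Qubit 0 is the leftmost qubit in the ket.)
0.9914|01⟩ + (-0.105 + 0.07759i)|10⟩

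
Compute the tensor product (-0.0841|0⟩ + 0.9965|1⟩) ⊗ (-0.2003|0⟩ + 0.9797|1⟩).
0.01685|00⟩ - 0.08239|01⟩ - 0.1996|10⟩ + 0.9763|11⟩

amp(|b₁b₂…⟩) = product of the factor amplitudes for bits b₁, b₂, …; only kets whose every factor amplitude is nonzero survive.
|00⟩: (-0.0841)(-0.2003) = 0.01685
|01⟩: (-0.0841)(0.9797) = -0.08239
|10⟩: (0.9965)(-0.2003) = -0.1996
|11⟩: (0.9965)(0.9797) = 0.9763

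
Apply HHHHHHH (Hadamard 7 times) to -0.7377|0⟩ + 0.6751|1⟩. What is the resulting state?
-0.04426|0⟩ - 0.999|1⟩

H² = I, so H^7 = H: a single Hadamard. With (a, b) = (-0.7377, 0.6751), H gives ((a + b)/√2, (a − b)/√2) = (-0.04426, -0.999).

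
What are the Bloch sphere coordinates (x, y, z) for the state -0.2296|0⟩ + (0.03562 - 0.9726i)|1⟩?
(-0.01636, 0.4466, -0.8945)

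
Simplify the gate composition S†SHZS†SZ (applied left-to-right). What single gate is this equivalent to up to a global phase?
H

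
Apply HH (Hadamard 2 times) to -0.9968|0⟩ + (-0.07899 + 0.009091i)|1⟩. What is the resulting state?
-0.9968|0⟩ + (-0.07899 + 0.009091i)|1⟩

H² = I, so an even number of Hadamards cancels: H^2 = I and the state is unchanged.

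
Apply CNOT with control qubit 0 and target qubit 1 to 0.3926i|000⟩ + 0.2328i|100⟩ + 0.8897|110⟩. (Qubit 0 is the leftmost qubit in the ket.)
0.3926i|000⟩ + 0.8897|100⟩ + 0.2328i|110⟩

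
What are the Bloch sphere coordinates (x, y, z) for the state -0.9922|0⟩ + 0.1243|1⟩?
(-0.2467, 0, 0.969)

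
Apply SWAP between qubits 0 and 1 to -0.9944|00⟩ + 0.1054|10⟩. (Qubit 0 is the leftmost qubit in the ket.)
-0.9944|00⟩ + 0.1054|01⟩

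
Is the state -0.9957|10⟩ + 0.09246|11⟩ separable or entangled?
Separable

Writing the state as a|00⟩ + b|01⟩ + c|10⟩ + d|11⟩, it is a product state iff ad − bc = 0.
Here (a, b, c, d) = (0, 0, -0.9957, 0.09246): ad − bc = (0)(0.09246) − (0)(-0.9957) = 0, so the state is separable.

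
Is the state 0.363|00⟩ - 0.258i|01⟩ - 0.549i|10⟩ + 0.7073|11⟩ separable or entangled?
Entangled

Writing the state as a|00⟩ + b|01⟩ + c|10⟩ + d|11⟩, it is a product state iff ad − bc = 0.
Here (a, b, c, d) = (0.363, -0.258i, -0.549i, 0.7073): ad − bc = (0.363)(0.7073) − (-0.258i)(-0.549i) = 0.3984 ≠ 0, so the state is entangled.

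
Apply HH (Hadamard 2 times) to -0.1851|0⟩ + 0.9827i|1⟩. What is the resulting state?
-0.1851|0⟩ + 0.9827i|1⟩

H² = I, so an even number of Hadamards cancels: H^2 = I and the state is unchanged.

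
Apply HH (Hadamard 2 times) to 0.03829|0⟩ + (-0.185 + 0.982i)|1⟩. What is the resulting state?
0.03829|0⟩ + (-0.185 + 0.982i)|1⟩

H² = I, so an even number of Hadamards cancels: H^2 = I and the state is unchanged.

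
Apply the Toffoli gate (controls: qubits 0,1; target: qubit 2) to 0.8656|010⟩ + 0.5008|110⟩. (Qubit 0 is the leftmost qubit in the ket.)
0.8656|010⟩ + 0.5008|111⟩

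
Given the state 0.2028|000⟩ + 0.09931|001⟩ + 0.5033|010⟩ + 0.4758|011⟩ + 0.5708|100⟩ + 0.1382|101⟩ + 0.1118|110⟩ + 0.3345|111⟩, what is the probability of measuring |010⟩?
0.2533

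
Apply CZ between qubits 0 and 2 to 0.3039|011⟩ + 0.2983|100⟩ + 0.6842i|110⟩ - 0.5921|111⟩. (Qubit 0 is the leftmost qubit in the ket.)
0.3039|011⟩ + 0.2983|100⟩ + 0.6842i|110⟩ + 0.5921|111⟩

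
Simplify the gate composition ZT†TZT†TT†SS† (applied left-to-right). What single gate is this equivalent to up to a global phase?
T†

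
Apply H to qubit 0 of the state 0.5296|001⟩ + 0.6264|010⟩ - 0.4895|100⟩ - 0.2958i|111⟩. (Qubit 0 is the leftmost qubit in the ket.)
-0.3461|000⟩ + 0.3745|001⟩ + 0.4429|010⟩ - 0.2092i|011⟩ + 0.3461|100⟩ + 0.3745|101⟩ + 0.4429|110⟩ + 0.2092i|111⟩

H on qubit 0 mixes each pair of kets that differ only in qubit 0: amplitudes (a, b) of (|…0…⟩, |…1…⟩) become ((a + b)/√2, (a − b)/√2). Kets absent from the input have amplitude 0.
(|000⟩, |100⟩): (a, b) = (0, -0.4895) → (-0.3461, 0.3461)
(|001⟩, |101⟩): (a, b) = (0.5296, 0) → (0.3745, 0.3745)
(|010⟩, |110⟩): (a, b) = (0.6264, 0) → (0.4429, 0.4429)
(|011⟩, |111⟩): (a, b) = (0, -0.2958i) → (-0.2092i, 0.2092i)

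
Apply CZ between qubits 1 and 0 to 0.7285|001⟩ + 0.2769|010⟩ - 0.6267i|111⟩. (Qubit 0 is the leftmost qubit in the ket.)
0.7285|001⟩ + 0.2769|010⟩ + 0.6267i|111⟩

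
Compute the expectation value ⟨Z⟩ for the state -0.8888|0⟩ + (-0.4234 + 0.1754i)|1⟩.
0.5799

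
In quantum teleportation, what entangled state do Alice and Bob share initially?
Bell state |Φ+⟩ = (|00⟩ + |11⟩)/√2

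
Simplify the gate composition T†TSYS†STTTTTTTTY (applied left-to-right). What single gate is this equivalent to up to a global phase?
S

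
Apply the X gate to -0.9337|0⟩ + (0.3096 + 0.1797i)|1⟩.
(0.3096 + 0.1797i)|0⟩ - 0.9337|1⟩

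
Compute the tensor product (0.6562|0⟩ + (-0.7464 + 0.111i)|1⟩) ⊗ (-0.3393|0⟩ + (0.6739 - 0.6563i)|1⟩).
-0.2226|00⟩ + (0.4422 - 0.4307i)|01⟩ + (0.2533 - 0.03766i)|10⟩ + (-0.4301 + 0.5647i)|11⟩

amp(|b₁b₂…⟩) = product of the factor amplitudes for bits b₁, b₂, …; only kets whose every factor amplitude is nonzero survive.
|00⟩: (0.6562)(-0.3393) = -0.2226
|01⟩: (0.6562)(0.6739 - 0.6563i) = (0.4422 - 0.4307i)
|10⟩: (-0.7464 + 0.111i)(-0.3393) = (0.2533 - 0.03766i)
|11⟩: (-0.7464 + 0.111i)(0.6739 - 0.6563i) = (-0.4301 + 0.5647i)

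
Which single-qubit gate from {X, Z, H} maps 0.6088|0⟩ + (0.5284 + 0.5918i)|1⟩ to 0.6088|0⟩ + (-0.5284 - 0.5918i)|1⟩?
Z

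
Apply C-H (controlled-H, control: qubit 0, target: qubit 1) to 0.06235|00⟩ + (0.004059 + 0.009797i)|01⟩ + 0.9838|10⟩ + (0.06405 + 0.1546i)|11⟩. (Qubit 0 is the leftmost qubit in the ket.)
0.06235|00⟩ + (0.004059 + 0.009797i)|01⟩ + (0.7409 + 0.1093i)|10⟩ + (0.6504 - 0.1093i)|11⟩

C-H leaves the control-|0⟩ kets |00⟩, |01⟩ unchanged and applies H to qubit 1 on the control-|1⟩ pair (|10⟩, |11⟩).
H = [[1/√2, 1/√2], [1/√2, -1/√2]].
With a = amp(|10⟩) = 0.9838 and b = amp(|11⟩) = (0.06405 + 0.1546i):
new amp(|10⟩) = (1/√2)·a + (1/√2)·b = (0.7409 + 0.1093i)
new amp(|11⟩) = (1/√2)·a + (-1/√2)·b = (0.6504 - 0.1093i)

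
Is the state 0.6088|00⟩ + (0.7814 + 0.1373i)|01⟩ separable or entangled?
Separable

Writing the state as a|00⟩ + b|01⟩ + c|10⟩ + d|11⟩, it is a product state iff ad − bc = 0.
Here (a, b, c, d) = (0.6088, (0.7814 + 0.1373i), 0, 0): ad − bc = (0.6088)(0) − (0.7814 + 0.1373i)(0) = 0, so the state is separable.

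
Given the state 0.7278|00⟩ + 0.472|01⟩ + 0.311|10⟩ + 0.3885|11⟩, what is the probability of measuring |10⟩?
0.09672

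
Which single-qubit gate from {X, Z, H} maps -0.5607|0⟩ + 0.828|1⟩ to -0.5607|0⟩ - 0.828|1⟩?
Z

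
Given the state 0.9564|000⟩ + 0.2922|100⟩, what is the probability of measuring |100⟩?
0.08538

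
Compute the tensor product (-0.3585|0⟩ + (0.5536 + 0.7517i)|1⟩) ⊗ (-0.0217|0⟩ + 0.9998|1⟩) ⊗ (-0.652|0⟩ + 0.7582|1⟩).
-0.005072|000⟩ + 0.005898|001⟩ + 0.2337|010⟩ - 0.2718|011⟩ + (0.007833 + 0.01064i)|100⟩ + (-0.009108 - 0.01237i)|101⟩ + (-0.3609 - 0.49i)|110⟩ + (0.4197 + 0.5698i)|111⟩

amp(|b₁b₂…⟩) = product of the factor amplitudes for bits b₁, b₂, …; only kets whose every factor amplitude is nonzero survive.
|000⟩: (-0.3585)(-0.0217)(-0.652) = -0.005072
|001⟩: (-0.3585)(-0.0217)(0.7582) = 0.005898
|010⟩: (-0.3585)(0.9998)(-0.652) = 0.2337
|011⟩: (-0.3585)(0.9998)(0.7582) = -0.2718
|100⟩: (0.5536 + 0.7517i)(-0.0217)(-0.652) = (0.007833 + 0.01064i)
|101⟩: (0.5536 + 0.7517i)(-0.0217)(0.7582) = (-0.009108 - 0.01237i)
|110⟩: (0.5536 + 0.7517i)(0.9998)(-0.652) = (-0.3609 - 0.49i)
|111⟩: (0.5536 + 0.7517i)(0.9998)(0.7582) = (0.4197 + 0.5698i)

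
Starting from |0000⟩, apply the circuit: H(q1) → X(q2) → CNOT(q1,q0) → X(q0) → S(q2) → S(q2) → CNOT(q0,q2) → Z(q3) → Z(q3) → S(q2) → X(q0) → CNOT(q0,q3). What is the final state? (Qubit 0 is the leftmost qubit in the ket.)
-1/√2|0000⟩ - (1/√2)i|1111⟩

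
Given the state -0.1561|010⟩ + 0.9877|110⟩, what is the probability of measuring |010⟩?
0.02437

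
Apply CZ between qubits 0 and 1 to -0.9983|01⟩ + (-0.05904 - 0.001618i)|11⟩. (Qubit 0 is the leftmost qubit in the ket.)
-0.9983|01⟩ + (0.05904 + 0.001618i)|11⟩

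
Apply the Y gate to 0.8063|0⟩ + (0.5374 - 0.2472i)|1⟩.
(-0.2472 - 0.5374i)|0⟩ + 0.8063i|1⟩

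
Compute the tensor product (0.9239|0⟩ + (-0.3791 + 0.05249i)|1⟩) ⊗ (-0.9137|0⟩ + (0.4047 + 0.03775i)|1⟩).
-0.8442|00⟩ + (0.3739 + 0.03488i)|01⟩ + (0.3464 - 0.04796i)|10⟩ + (-0.1554 + 0.006932i)|11⟩

amp(|b₁b₂…⟩) = product of the factor amplitudes for bits b₁, b₂, …; only kets whose every factor amplitude is nonzero survive.
|00⟩: (0.9239)(-0.9137) = -0.8442
|01⟩: (0.9239)(0.4047 + 0.03775i) = (0.3739 + 0.03488i)
|10⟩: (-0.3791 + 0.05249i)(-0.9137) = (0.3464 - 0.04796i)
|11⟩: (-0.3791 + 0.05249i)(0.4047 + 0.03775i) = (-0.1554 + 0.006932i)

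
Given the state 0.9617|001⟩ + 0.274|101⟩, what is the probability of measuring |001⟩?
0.9249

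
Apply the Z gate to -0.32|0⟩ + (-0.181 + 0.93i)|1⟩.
-0.32|0⟩ + (0.181 - 0.93i)|1⟩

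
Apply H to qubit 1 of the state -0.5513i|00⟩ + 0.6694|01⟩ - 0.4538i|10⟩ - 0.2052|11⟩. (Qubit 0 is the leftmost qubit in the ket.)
(0.4733 - 0.3898i)|00⟩ + (-0.4733 - 0.3898i)|01⟩ + (-0.1451 - 0.3209i)|10⟩ + (0.1451 - 0.3209i)|11⟩

H on qubit 1 mixes each pair of kets that differ only in qubit 1: amplitudes (a, b) of (|…0…⟩, |…1…⟩) become ((a + b)/√2, (a − b)/√2). Kets absent from the input have amplitude 0.
(|00⟩, |01⟩): (a, b) = (-0.5513i, 0.6694) → ((0.4733 - 0.3898i), (-0.4733 - 0.3898i))
(|10⟩, |11⟩): (a, b) = (-0.4538i, -0.2052) → ((-0.1451 - 0.3209i), (0.1451 - 0.3209i))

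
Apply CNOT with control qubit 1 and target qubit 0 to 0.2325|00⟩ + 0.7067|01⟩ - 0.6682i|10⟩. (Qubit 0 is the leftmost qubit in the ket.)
0.2325|00⟩ - 0.6682i|10⟩ + 0.7067|11⟩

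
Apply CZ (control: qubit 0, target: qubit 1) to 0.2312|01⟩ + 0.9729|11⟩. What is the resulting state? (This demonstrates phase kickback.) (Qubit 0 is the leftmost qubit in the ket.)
0.2312|01⟩ - 0.9729|11⟩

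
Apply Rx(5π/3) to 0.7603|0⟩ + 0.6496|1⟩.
(-0.6584 - 0.3248i)|0⟩ + (-0.5626 - 0.3802i)|1⟩

Rx(5π/3) = [[cos(θ/2), −i·sin(θ/2)], [−i·sin(θ/2), cos(θ/2)]]; θ = 5π/3, cos(θ/2) ≈ -0.866025, sin(θ/2) ≈ 0.5.
With a = amp(|0⟩) = 0.7603 and b = amp(|1⟩) = 0.6496:
new amp(|0⟩) = (-0.866025)·a + (-0.5i)·b = (-0.6584 - 0.3248i)
new amp(|1⟩) = (-0.5i)·a + (-0.866025)·b = (-0.5626 - 0.3802i)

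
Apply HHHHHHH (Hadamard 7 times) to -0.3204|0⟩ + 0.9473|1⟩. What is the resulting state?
0.4433|0⟩ - 0.8964|1⟩

H² = I, so H^7 = H: a single Hadamard. With (a, b) = (-0.3204, 0.9473), H gives ((a + b)/√2, (a − b)/√2) = (0.4433, -0.8964).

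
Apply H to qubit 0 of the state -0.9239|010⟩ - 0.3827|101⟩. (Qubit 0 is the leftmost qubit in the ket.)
-0.2706|001⟩ - 0.6533|010⟩ + 0.2706|101⟩ - 0.6533|110⟩

H on qubit 0 mixes each pair of kets that differ only in qubit 0: amplitudes (a, b) of (|…0…⟩, |…1…⟩) become ((a + b)/√2, (a − b)/√2). Kets absent from the input have amplitude 0.
(|001⟩, |101⟩): (a, b) = (0, -0.3827) → (-0.2706, 0.2706)
(|010⟩, |110⟩): (a, b) = (-0.9239, 0) → (-0.6533, -0.6533)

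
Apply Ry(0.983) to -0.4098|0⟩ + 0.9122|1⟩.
-0.7918|0⟩ + 0.6108|1⟩

Ry(0.983) = [[cos(θ/2), −sin(θ/2)], [sin(θ/2), cos(θ/2)]]; θ = 0.983, cos(θ/2) ≈ 0.881626, sin(θ/2) ≈ 0.471949.
With a = amp(|0⟩) = -0.4098 and b = amp(|1⟩) = 0.9122:
new amp(|0⟩) = (0.881626)·a + (-0.471949)·b = -0.7918
new amp(|1⟩) = (0.471949)·a + (0.881626)·b = 0.6108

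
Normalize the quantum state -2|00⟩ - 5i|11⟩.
-0.3714|00⟩ - 0.9285i|11⟩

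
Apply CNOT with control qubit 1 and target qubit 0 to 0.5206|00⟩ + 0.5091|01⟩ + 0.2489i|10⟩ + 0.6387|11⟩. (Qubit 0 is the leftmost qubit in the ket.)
0.5206|00⟩ + 0.6387|01⟩ + 0.2489i|10⟩ + 0.5091|11⟩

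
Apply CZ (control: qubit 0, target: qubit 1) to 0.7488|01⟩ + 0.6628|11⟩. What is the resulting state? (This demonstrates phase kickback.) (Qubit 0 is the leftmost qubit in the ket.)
0.7488|01⟩ - 0.6628|11⟩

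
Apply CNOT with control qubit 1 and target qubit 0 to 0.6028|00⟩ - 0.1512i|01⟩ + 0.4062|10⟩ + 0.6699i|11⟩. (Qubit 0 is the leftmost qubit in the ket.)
0.6028|00⟩ + 0.6699i|01⟩ + 0.4062|10⟩ - 0.1512i|11⟩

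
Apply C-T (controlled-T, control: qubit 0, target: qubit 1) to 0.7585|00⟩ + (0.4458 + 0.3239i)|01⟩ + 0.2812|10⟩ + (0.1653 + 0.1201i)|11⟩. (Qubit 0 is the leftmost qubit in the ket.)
0.7585|00⟩ + (0.4458 + 0.3239i)|01⟩ + 0.2812|10⟩ + (0.03196 + 0.2018i)|11⟩

C-T leaves the control-|0⟩ kets |00⟩, |01⟩ unchanged and applies T to qubit 1 on the control-|1⟩ pair (|10⟩, |11⟩).
T = [[1, 0], [0, (1/√2 + (1/√2)i)]].
With a = amp(|10⟩) = 0.2812 and b = amp(|11⟩) = (0.1653 + 0.1201i):
new amp(|10⟩) = (1)·a = 0.2812
new amp(|11⟩) = (1/√2 + (1/√2)i)·b = (0.03196 + 0.2018i)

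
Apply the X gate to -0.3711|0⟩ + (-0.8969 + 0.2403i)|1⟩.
(-0.8969 + 0.2403i)|0⟩ - 0.3711|1⟩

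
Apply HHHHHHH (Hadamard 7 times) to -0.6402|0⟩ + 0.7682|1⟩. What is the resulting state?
0.09051|0⟩ - 0.9959|1⟩

H² = I, so H^7 = H: a single Hadamard. With (a, b) = (-0.6402, 0.7682), H gives ((a + b)/√2, (a − b)/√2) = (0.09051, -0.9959).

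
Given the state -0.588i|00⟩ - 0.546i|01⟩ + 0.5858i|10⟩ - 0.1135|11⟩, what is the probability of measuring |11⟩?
0.01288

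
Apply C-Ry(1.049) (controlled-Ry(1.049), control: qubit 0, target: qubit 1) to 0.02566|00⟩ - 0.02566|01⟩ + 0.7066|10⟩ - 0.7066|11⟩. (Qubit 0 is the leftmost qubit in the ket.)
0.02566|00⟩ - 0.02566|01⟩ + 0.9655|10⟩ - 0.2578|11⟩

C-Ry(1.049) leaves the control-|0⟩ kets |00⟩, |01⟩ unchanged and applies Ry(1.049) to qubit 1 on the control-|1⟩ pair (|10⟩, |11⟩).
Ry(1.049) = [[cos(θ/2), −sin(θ/2)], [sin(θ/2), cos(θ/2)]]; θ = 1.049, cos(θ/2) ≈ 0.865574, sin(θ/2) ≈ 0.50078.
With a = amp(|10⟩) = 0.7066 and b = amp(|11⟩) = -0.7066:
new amp(|10⟩) = (0.865574)·a + (-0.50078)·b = 0.9655
new amp(|11⟩) = (0.50078)·a + (0.865574)·b = -0.2578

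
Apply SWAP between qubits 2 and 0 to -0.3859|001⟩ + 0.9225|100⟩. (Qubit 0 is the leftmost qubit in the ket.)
0.9225|001⟩ - 0.3859|100⟩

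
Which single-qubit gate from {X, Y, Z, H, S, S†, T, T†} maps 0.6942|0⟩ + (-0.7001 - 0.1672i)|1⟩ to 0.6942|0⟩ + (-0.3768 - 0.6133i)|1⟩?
T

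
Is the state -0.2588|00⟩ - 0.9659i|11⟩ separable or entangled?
Entangled

Writing the state as a|00⟩ + b|01⟩ + c|10⟩ + d|11⟩, it is a product state iff ad − bc = 0.
Here (a, b, c, d) = (-0.2588, 0, 0, -0.9659i): ad − bc = (-0.2588)(-0.9659i) − (0)(0) = 0.25i ≠ 0, so the state is entangled.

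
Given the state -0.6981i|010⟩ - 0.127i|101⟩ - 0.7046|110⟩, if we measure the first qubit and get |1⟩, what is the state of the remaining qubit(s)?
-0.1774i|01⟩ - 0.9841|10⟩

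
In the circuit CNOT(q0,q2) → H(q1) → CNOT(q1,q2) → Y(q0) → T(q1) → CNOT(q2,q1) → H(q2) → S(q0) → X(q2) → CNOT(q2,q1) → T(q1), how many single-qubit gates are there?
7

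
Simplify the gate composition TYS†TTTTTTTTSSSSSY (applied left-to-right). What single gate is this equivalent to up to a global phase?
T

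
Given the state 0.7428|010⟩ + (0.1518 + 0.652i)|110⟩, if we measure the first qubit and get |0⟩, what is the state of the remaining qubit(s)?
|10⟩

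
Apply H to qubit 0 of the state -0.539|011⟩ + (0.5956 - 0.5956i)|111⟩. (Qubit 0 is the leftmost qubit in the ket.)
(0.04002 - 0.4212i)|011⟩ + (-0.8023 + 0.4212i)|111⟩

H on qubit 0 mixes each pair of kets that differ only in qubit 0: amplitudes (a, b) of (|…0…⟩, |…1…⟩) become ((a + b)/√2, (a − b)/√2). Kets absent from the input have amplitude 0.
(|011⟩, |111⟩): (a, b) = (-0.539, (0.5956 - 0.5956i)) → ((0.04002 - 0.4212i), (-0.8023 + 0.4212i))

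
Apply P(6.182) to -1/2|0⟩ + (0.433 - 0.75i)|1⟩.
-1/2|0⟩ + (0.355 - 0.7899i)|1⟩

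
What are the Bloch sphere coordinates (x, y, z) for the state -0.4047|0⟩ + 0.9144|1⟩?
(-0.7401, 0, -0.6723)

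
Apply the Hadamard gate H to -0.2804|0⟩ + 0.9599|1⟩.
0.4805|0⟩ - 0.877|1⟩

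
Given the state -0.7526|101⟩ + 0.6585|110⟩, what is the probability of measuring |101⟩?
0.5664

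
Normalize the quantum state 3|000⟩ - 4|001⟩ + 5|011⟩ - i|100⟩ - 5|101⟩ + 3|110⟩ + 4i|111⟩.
0.2985|000⟩ - 0.398|001⟩ + 0.4975|011⟩ - 0.0995i|100⟩ - 0.4975|101⟩ + 0.2985|110⟩ + 0.398i|111⟩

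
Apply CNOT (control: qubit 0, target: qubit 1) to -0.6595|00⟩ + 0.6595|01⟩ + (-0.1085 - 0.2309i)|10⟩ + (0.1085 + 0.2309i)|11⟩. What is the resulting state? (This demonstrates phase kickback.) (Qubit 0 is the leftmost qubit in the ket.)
-0.6595|00⟩ + 0.6595|01⟩ + (0.1085 + 0.2309i)|10⟩ + (-0.1085 - 0.2309i)|11⟩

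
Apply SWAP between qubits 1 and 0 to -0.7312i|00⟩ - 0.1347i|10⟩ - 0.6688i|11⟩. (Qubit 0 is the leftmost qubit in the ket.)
-0.7312i|00⟩ - 0.1347i|01⟩ - 0.6688i|11⟩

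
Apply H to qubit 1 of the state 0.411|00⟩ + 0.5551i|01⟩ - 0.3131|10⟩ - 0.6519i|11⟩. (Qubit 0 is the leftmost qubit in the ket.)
(0.2906 + 0.3925i)|00⟩ + (0.2906 - 0.3925i)|01⟩ + (-0.2214 - 0.461i)|10⟩ + (-0.2214 + 0.461i)|11⟩

H on qubit 1 mixes each pair of kets that differ only in qubit 1: amplitudes (a, b) of (|…0…⟩, |…1…⟩) become ((a + b)/√2, (a − b)/√2). Kets absent from the input have amplitude 0.
(|00⟩, |01⟩): (a, b) = (0.411, 0.5551i) → ((0.2906 + 0.3925i), (0.2906 - 0.3925i))
(|10⟩, |11⟩): (a, b) = (-0.3131, -0.6519i) → ((-0.2214 - 0.461i), (-0.2214 + 0.461i))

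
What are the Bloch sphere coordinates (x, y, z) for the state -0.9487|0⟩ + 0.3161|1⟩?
(-0.5998, 0, 0.8001)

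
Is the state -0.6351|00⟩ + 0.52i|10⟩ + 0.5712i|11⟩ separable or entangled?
Entangled

Writing the state as a|00⟩ + b|01⟩ + c|10⟩ + d|11⟩, it is a product state iff ad − bc = 0.
Here (a, b, c, d) = (-0.6351, 0, 0.52i, 0.5712i): ad − bc = (-0.6351)(0.5712i) − (0)(0.52i) = -0.3628i ≠ 0, so the state is entangled.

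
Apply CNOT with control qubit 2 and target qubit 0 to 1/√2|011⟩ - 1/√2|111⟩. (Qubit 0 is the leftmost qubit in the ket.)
-1/√2|011⟩ + 1/√2|111⟩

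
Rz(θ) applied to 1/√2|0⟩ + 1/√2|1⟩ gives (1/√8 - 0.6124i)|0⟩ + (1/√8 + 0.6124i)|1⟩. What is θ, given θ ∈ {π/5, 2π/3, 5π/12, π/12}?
2π/3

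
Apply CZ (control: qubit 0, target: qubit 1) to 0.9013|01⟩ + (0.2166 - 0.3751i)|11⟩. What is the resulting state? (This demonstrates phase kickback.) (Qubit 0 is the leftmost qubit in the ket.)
0.9013|01⟩ + (-0.2166 + 0.3751i)|11⟩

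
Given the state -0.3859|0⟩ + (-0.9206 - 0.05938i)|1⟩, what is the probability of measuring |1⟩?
0.851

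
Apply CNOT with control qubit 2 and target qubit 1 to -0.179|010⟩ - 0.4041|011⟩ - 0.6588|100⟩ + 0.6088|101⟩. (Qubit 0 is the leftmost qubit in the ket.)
-0.4041|001⟩ - 0.179|010⟩ - 0.6588|100⟩ + 0.6088|111⟩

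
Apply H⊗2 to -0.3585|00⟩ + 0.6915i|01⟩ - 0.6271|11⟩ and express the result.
(-0.4928 + 0.3458i)|00⟩ + (0.1343 - 0.3458i)|01⟩ + (0.1343 + 0.3458i)|10⟩ + (-0.4928 - 0.3458i)|11⟩

H⊗2 gives amp(|y⟩) = (1/2) Σ_x (−1)^(x·y) amp(|x⟩), where x·y is the number of positions in which both x and y have a 1.
|00⟩: (-0.3585 + 0.6915i - 0.6271)/2 = (-0.4928 + 0.3458i)
|01⟩: (-0.3585 - 0.6915i + 0.6271)/2 = (0.1343 - 0.3458i)
|10⟩: (-0.3585 + 0.6915i + 0.6271)/2 = (0.1343 + 0.3458i)
|11⟩: (-0.3585 - 0.6915i - 0.6271)/2 = (-0.4928 - 0.3458i)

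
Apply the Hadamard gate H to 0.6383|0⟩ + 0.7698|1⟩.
0.9957|0⟩ - 0.09298|1⟩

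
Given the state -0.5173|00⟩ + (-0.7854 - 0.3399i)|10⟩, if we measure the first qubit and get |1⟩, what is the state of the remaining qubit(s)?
(-0.9177 - 0.3972i)|0⟩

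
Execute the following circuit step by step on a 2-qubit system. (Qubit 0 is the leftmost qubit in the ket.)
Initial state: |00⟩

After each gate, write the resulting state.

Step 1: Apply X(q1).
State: |01⟩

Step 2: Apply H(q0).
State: 1/√2|01⟩ + 1/√2|11⟩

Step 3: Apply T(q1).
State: (1/2 + (1/2)i)|01⟩ + (1/2 + (1/2)i)|11⟩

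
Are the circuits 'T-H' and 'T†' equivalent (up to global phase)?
No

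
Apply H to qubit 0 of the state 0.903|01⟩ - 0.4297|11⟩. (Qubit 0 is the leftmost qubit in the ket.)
0.3347|01⟩ + 0.9424|11⟩

H on qubit 0 mixes each pair of kets that differ only in qubit 0: amplitudes (a, b) of (|…0…⟩, |…1…⟩) become ((a + b)/√2, (a − b)/√2). Kets absent from the input have amplitude 0.
(|01⟩, |11⟩): (a, b) = (0.903, -0.4297) → (0.3347, 0.9424)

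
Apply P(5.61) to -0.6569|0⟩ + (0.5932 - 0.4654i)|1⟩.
-0.6569|0⟩ + (0.1736 - 0.7337i)|1⟩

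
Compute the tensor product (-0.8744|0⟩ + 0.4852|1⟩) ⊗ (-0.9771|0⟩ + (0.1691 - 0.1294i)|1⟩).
0.8544|00⟩ + (-0.1479 + 0.1131i)|01⟩ - 0.4741|10⟩ + (0.08205 - 0.06278i)|11⟩

amp(|b₁b₂…⟩) = product of the factor amplitudes for bits b₁, b₂, …; only kets whose every factor amplitude is nonzero survive.
|00⟩: (-0.8744)(-0.9771) = 0.8544
|01⟩: (-0.8744)(0.1691 - 0.1294i) = (-0.1479 + 0.1131i)
|10⟩: (0.4852)(-0.9771) = -0.4741
|11⟩: (0.4852)(0.1691 - 0.1294i) = (0.08205 - 0.06278i)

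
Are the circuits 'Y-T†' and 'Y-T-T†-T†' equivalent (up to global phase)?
Yes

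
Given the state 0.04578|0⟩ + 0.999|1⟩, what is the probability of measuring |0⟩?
0.002096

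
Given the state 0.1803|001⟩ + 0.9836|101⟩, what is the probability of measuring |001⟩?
0.03251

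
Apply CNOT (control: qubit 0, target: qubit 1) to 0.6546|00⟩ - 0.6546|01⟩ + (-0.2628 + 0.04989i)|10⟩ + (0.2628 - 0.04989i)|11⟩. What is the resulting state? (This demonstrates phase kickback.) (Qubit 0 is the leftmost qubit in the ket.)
0.6546|00⟩ - 0.6546|01⟩ + (0.2628 - 0.04989i)|10⟩ + (-0.2628 + 0.04989i)|11⟩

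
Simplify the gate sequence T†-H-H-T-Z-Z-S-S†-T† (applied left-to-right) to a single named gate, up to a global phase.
T†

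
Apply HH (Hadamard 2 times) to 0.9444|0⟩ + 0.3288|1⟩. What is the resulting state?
0.9444|0⟩ + 0.3288|1⟩

H² = I, so an even number of Hadamards cancels: H^2 = I and the state is unchanged.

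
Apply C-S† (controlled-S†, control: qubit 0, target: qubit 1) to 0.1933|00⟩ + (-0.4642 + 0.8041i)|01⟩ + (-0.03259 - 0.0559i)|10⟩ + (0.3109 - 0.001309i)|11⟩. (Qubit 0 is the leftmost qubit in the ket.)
0.1933|00⟩ + (-0.4642 + 0.8041i)|01⟩ + (-0.03259 - 0.0559i)|10⟩ + (-0.001309 - 0.3109i)|11⟩

C-S† leaves the control-|0⟩ kets |00⟩, |01⟩ unchanged and applies S† to qubit 1 on the control-|1⟩ pair (|10⟩, |11⟩).
S† = [[1, 0], [0, -i]].
With a = amp(|10⟩) = (-0.03259 - 0.0559i) and b = amp(|11⟩) = (0.3109 - 0.001309i):
new amp(|10⟩) = (1)·a = (-0.03259 - 0.0559i)
new amp(|11⟩) = (-i)·b = (-0.001309 - 0.3109i)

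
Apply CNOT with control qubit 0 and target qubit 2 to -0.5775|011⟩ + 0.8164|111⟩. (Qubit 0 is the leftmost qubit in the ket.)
-0.5775|011⟩ + 0.8164|110⟩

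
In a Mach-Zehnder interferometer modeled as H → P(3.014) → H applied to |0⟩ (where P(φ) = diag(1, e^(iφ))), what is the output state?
(0.004064 + 0.06362i)|0⟩ + (0.9959 - 0.06362i)|1⟩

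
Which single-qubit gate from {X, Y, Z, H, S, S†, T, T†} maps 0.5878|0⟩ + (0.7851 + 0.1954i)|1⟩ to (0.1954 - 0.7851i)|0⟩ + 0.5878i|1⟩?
Y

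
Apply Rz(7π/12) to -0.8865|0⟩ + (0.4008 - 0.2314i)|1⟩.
(-0.5397 + 0.7033i)|0⟩ + (0.4276 + 0.1771i)|1⟩

Rz(7π/12) = [[e^(−iθ/2), 0], [0, e^(iθ/2)]] with e^(±iθ/2) = cos(θ/2) ± i·sin(θ/2); θ = 7π/12, cos(θ/2) ≈ 0.608761, sin(θ/2) ≈ 0.793353.
With a = amp(|0⟩) = -0.8865 and b = amp(|1⟩) = (0.4008 - 0.2314i):
new amp(|0⟩) = (0.608761 - 0.793353i)·a = (-0.5397 + 0.7033i)
new amp(|1⟩) = (0.608761 + 0.793353i)·b = (0.4276 + 0.1771i)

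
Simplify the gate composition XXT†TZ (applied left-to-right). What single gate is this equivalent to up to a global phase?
Z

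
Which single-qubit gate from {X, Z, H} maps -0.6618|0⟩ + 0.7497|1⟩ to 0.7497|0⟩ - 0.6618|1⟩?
X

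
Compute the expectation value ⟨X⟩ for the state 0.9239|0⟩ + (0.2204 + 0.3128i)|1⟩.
0.4073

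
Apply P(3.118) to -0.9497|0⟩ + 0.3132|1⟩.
-0.9497|0⟩ + (-0.3131 + 0.007389i)|1⟩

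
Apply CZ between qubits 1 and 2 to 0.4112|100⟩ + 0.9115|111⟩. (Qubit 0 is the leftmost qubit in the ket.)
0.4112|100⟩ - 0.9115|111⟩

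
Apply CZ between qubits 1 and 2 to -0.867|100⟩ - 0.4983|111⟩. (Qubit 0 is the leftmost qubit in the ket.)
-0.867|100⟩ + 0.4983|111⟩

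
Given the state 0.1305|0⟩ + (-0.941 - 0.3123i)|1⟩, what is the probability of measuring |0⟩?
0.01703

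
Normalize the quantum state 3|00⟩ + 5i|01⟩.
0.5145|00⟩ + 0.8575i|01⟩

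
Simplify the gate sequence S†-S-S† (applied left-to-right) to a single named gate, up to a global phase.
S†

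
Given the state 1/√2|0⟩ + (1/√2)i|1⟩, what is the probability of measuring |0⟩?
1/2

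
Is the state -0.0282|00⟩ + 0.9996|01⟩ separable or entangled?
Separable

Writing the state as a|00⟩ + b|01⟩ + c|10⟩ + d|11⟩, it is a product state iff ad − bc = 0.
Here (a, b, c, d) = (-0.0282, 0.9996, 0, 0): ad − bc = (-0.0282)(0) − (0.9996)(0) = 0, so the state is separable.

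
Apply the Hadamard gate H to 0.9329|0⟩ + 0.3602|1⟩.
0.9144|0⟩ + 0.405|1⟩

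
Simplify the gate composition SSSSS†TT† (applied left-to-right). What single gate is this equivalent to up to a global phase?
S†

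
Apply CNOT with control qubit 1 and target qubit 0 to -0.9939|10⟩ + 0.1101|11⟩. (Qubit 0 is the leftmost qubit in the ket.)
0.1101|01⟩ - 0.9939|10⟩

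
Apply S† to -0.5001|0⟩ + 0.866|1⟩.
-0.5001|0⟩ - 0.866i|1⟩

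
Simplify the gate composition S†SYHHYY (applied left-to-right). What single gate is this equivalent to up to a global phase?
Y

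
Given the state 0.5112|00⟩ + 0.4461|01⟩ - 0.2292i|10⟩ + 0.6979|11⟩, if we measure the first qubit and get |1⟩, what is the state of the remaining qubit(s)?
-0.312i|0⟩ + 0.9501|1⟩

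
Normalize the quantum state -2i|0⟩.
-i|0⟩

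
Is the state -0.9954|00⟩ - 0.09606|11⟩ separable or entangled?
Entangled

Writing the state as a|00⟩ + b|01⟩ + c|10⟩ + d|11⟩, it is a product state iff ad − bc = 0.
Here (a, b, c, d) = (-0.9954, 0, 0, -0.09606): ad − bc = (-0.9954)(-0.09606) − (0)(0) = 0.09562 ≠ 0, so the state is entangled.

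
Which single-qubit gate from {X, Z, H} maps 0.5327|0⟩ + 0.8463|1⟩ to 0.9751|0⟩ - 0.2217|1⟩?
H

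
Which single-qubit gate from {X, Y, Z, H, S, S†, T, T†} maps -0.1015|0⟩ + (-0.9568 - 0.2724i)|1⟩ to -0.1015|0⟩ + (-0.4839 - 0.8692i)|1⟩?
T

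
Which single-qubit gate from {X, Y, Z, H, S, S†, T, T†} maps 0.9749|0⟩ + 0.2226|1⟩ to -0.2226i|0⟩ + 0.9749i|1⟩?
Y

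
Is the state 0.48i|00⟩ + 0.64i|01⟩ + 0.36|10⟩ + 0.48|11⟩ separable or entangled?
Separable

Writing the state as a|00⟩ + b|01⟩ + c|10⟩ + d|11⟩, it is a product state iff ad − bc = 0.
Here (a, b, c, d) = (0.48i, 0.64i, 0.36, 0.48): ad − bc = (0.48i)(0.48) − (0.64i)(0.36) = 0, so the state is separable.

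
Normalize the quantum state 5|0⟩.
|0⟩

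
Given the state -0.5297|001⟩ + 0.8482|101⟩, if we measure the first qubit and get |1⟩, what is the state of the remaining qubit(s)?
|01⟩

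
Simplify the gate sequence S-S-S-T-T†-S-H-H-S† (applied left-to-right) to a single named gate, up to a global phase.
S†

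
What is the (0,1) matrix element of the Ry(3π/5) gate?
-0.809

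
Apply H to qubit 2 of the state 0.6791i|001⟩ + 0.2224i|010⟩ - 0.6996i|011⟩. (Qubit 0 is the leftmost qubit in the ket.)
0.4802i|000⟩ - 0.4802i|001⟩ - 0.3374i|010⟩ + 0.652i|011⟩

H on qubit 2 mixes each pair of kets that differ only in qubit 2: amplitudes (a, b) of (|…0…⟩, |…1…⟩) become ((a + b)/√2, (a − b)/√2). Kets absent from the input have amplitude 0.
(|000⟩, |001⟩): (a, b) = (0, 0.6791i) → (0.4802i, -0.4802i)
(|010⟩, |011⟩): (a, b) = (0.2224i, -0.6996i) → (-0.3374i, 0.652i)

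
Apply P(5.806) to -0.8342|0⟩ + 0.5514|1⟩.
-0.8342|0⟩ + (0.4898 - 0.2532i)|1⟩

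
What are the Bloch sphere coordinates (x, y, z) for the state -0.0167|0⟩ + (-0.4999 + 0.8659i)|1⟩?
(0.0167, -0.02892, -0.9994)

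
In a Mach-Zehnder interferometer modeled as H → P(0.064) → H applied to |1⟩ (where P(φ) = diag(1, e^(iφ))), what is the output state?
(0.001024 - 0.03198i)|0⟩ + (0.999 + 0.03198i)|1⟩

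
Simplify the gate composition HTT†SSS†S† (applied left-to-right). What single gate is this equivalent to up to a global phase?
H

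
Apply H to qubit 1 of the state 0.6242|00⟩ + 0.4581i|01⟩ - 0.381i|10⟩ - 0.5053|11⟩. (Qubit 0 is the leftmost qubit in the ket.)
(0.4414 + 0.3239i)|00⟩ + (0.4414 - 0.3239i)|01⟩ + (-0.3573 - 0.2694i)|10⟩ + (0.3573 - 0.2694i)|11⟩

H on qubit 1 mixes each pair of kets that differ only in qubit 1: amplitudes (a, b) of (|…0…⟩, |…1…⟩) become ((a + b)/√2, (a − b)/√2). Kets absent from the input have amplitude 0.
(|00⟩, |01⟩): (a, b) = (0.6242, 0.4581i) → ((0.4414 + 0.3239i), (0.4414 - 0.3239i))
(|10⟩, |11⟩): (a, b) = (-0.381i, -0.5053) → ((-0.3573 - 0.2694i), (0.3573 - 0.2694i))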